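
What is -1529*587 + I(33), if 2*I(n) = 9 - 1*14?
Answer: -1795051/2 ≈ -8.9753e+5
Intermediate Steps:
I(n) = -5/2 (I(n) = (9 - 1*14)/2 = (9 - 14)/2 = (½)*(-5) = -5/2)
-1529*587 + I(33) = -1529*587 - 5/2 = -897523 - 5/2 = -1795051/2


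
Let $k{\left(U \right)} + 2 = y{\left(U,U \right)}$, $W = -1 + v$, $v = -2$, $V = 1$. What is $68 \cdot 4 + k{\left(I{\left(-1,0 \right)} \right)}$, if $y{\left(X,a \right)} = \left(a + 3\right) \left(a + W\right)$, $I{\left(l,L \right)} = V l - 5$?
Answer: $297$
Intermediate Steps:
$W = -3$ ($W = -1 - 2 = -3$)
$I{\left(l,L \right)} = -5 + l$ ($I{\left(l,L \right)} = 1 l - 5 = l - 5 = -5 + l$)
$y{\left(X,a \right)} = \left(-3 + a\right) \left(3 + a\right)$ ($y{\left(X,a \right)} = \left(a + 3\right) \left(a - 3\right) = \left(3 + a\right) \left(-3 + a\right) = \left(-3 + a\right) \left(3 + a\right)$)
$k{\left(U \right)} = -11 + U^{2}$ ($k{\left(U \right)} = -2 + \left(-9 + U^{2}\right) = -11 + U^{2}$)
$68 \cdot 4 + k{\left(I{\left(-1,0 \right)} \right)} = 68 \cdot 4 - \left(11 - \left(-5 - 1\right)^{2}\right) = 272 - \left(11 - \left(-6\right)^{2}\right) = 272 + \left(-11 + 36\right) = 272 + 25 = 297$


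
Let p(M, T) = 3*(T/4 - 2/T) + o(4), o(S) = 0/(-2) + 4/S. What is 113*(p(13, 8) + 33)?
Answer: 17741/4 ≈ 4435.3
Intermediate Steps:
o(S) = 4/S (o(S) = 0*(-½) + 4/S = 0 + 4/S = 4/S)
p(M, T) = 1 - 6/T + 3*T/4 (p(M, T) = 3*(T/4 - 2/T) + 4/4 = 3*(T*(¼) - 2/T) + 4*(¼) = 3*(T/4 - 2/T) + 1 = 3*(-2/T + T/4) + 1 = (-6/T + 3*T/4) + 1 = 1 - 6/T + 3*T/4)
113*(p(13, 8) + 33) = 113*((1 - 6/8 + (¾)*8) + 33) = 113*((1 - 6*⅛ + 6) + 33) = 113*((1 - ¾ + 6) + 33) = 113*(25/4 + 33) = 113*(157/4) = 17741/4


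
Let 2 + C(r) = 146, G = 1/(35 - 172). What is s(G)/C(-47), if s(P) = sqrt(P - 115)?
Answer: I*sqrt(539643)/9864 ≈ 0.074473*I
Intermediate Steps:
G = -1/137 (G = 1/(-137) = -1/137 ≈ -0.0072993)
C(r) = 144 (C(r) = -2 + 146 = 144)
s(P) = sqrt(-115 + P)
s(G)/C(-47) = sqrt(-115 - 1/137)/144 = sqrt(-15756/137)*(1/144) = (2*I*sqrt(539643)/137)*(1/144) = I*sqrt(539643)/9864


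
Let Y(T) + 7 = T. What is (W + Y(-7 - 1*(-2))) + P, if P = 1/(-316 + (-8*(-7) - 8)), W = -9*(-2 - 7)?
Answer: 18491/268 ≈ 68.996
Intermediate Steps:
Y(T) = -7 + T
W = 81 (W = -9*(-9) = 81)
P = -1/268 (P = 1/(-316 + (56 - 8)) = 1/(-316 + 48) = 1/(-268) = -1/268 ≈ -0.0037313)
(W + Y(-7 - 1*(-2))) + P = (81 + (-7 + (-7 - 1*(-2)))) - 1/268 = (81 + (-7 + (-7 + 2))) - 1/268 = (81 + (-7 - 5)) - 1/268 = (81 - 12) - 1/268 = 69 - 1/268 = 18491/268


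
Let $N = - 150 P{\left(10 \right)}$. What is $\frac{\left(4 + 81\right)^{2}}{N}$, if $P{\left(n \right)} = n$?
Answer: $- \frac{289}{60} \approx -4.8167$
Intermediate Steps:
$N = -1500$ ($N = \left(-150\right) 10 = -1500$)
$\frac{\left(4 + 81\right)^{2}}{N} = \frac{\left(4 + 81\right)^{2}}{-1500} = 85^{2} \left(- \frac{1}{1500}\right) = 7225 \left(- \frac{1}{1500}\right) = - \frac{289}{60}$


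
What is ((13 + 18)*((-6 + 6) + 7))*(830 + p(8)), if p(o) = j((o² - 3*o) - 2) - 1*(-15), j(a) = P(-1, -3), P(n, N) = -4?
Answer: 182497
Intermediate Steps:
j(a) = -4
p(o) = 11 (p(o) = -4 - 1*(-15) = -4 + 15 = 11)
((13 + 18)*((-6 + 6) + 7))*(830 + p(8)) = ((13 + 18)*((-6 + 6) + 7))*(830 + 11) = (31*(0 + 7))*841 = (31*7)*841 = 217*841 = 182497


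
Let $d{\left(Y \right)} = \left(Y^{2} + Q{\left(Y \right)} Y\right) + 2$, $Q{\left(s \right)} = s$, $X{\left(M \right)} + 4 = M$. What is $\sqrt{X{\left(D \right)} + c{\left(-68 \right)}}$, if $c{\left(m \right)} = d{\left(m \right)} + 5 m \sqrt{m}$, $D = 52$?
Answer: $\sqrt{9298 - 680 i \sqrt{17}} \approx 97.492 - 14.379 i$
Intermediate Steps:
$X{\left(M \right)} = -4 + M$
$d{\left(Y \right)} = 2 + 2 Y^{2}$ ($d{\left(Y \right)} = \left(Y^{2} + Y Y\right) + 2 = \left(Y^{2} + Y^{2}\right) + 2 = 2 Y^{2} + 2 = 2 + 2 Y^{2}$)
$c{\left(m \right)} = 2 + 2 m^{2} + 5 m^{\frac{3}{2}}$ ($c{\left(m \right)} = \left(2 + 2 m^{2}\right) + 5 m \sqrt{m} = \left(2 + 2 m^{2}\right) + 5 m^{\frac{3}{2}} = 2 + 2 m^{2} + 5 m^{\frac{3}{2}}$)
$\sqrt{X{\left(D \right)} + c{\left(-68 \right)}} = \sqrt{\left(-4 + 52\right) + \left(2 + 2 \left(-68\right)^{2} + 5 \left(-68\right)^{\frac{3}{2}}\right)} = \sqrt{48 + \left(2 + 2 \cdot 4624 + 5 \left(- 136 i \sqrt{17}\right)\right)} = \sqrt{48 + \left(2 + 9248 - 680 i \sqrt{17}\right)} = \sqrt{48 + \left(9250 - 680 i \sqrt{17}\right)} = \sqrt{9298 - 680 i \sqrt{17}}$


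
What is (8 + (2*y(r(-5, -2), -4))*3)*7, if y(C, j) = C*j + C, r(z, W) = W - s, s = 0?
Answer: 308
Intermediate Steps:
r(z, W) = W (r(z, W) = W - 1*0 = W + 0 = W)
y(C, j) = C + C*j
(8 + (2*y(r(-5, -2), -4))*3)*7 = (8 + (2*(-2*(1 - 4)))*3)*7 = (8 + (2*(-2*(-3)))*3)*7 = (8 + (2*6)*3)*7 = (8 + 12*3)*7 = (8 + 36)*7 = 44*7 = 308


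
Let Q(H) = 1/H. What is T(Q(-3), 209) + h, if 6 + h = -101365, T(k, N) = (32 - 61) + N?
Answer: -101191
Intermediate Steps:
Q(H) = 1/H
T(k, N) = -29 + N
h = -101371 (h = -6 - 101365 = -101371)
T(Q(-3), 209) + h = (-29 + 209) - 101371 = 180 - 101371 = -101191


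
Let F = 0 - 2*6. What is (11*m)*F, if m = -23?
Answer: 3036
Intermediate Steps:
F = -12 (F = 0 - 12 = -12)
(11*m)*F = (11*(-23))*(-12) = -253*(-12) = 3036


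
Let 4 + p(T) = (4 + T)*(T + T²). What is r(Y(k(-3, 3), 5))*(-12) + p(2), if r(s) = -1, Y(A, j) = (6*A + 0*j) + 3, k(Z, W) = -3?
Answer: 44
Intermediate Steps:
Y(A, j) = 3 + 6*A (Y(A, j) = (6*A + 0) + 3 = 6*A + 3 = 3 + 6*A)
p(T) = -4 + (4 + T)*(T + T²)
r(Y(k(-3, 3), 5))*(-12) + p(2) = -1*(-12) + (-4 + 2³ + 4*2 + 5*2²) = 12 + (-4 + 8 + 8 + 5*4) = 12 + (-4 + 8 + 8 + 20) = 12 + 32 = 44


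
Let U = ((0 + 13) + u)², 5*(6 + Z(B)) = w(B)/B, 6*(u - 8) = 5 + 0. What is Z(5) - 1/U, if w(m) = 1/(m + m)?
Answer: -25733339/4290250 ≈ -5.9981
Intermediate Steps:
u = 53/6 (u = 8 + (5 + 0)/6 = 8 + (⅙)*5 = 8 + ⅚ = 53/6 ≈ 8.8333)
w(m) = 1/(2*m)
Z(B) = -6 + 1/(10*B²) (Z(B) = -6 + ((1/(2*B))/B)/5 = -6 + (1/(2*B²))/5 = -6 + 1/(10*B²))
U = 17161/36 (U = ((0 + 13) + 53/6)² = (13 + 53/6)² = (131/6)² = 17161/36 ≈ 476.69)
Z(5) - 1/U = (-6 + (⅒)/5²) - 1/17161/36 = (-6 + (⅒)*(1/25)) - 1*36/17161 = (-6 + 1/250) - 36/17161 = -1499/250 - 36/17161 = -25733339/4290250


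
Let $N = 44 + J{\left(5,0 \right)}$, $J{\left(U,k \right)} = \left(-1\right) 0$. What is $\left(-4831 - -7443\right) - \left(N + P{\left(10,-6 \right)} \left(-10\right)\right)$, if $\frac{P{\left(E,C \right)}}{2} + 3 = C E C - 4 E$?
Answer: $8908$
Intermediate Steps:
$P{\left(E,C \right)} = -6 - 8 E + 2 E C^{2}$ ($P{\left(E,C \right)} = -6 + 2 \left(C E C - 4 E\right) = -6 + 2 \left(E C^{2} - 4 E\right) = -6 + 2 \left(- 4 E + E C^{2}\right) = -6 + \left(- 8 E + 2 E C^{2}\right) = -6 - 8 E + 2 E C^{2}$)
$J{\left(U,k \right)} = 0$
$N = 44$ ($N = 44 + 0 = 44$)
$\left(-4831 - -7443\right) - \left(N + P{\left(10,-6 \right)} \left(-10\right)\right) = \left(-4831 - -7443\right) - \left(44 + \left(-6 - 80 + 2 \cdot 10 \left(-6\right)^{2}\right) \left(-10\right)\right) = \left(-4831 + 7443\right) - \left(44 + \left(-6 - 80 + 2 \cdot 10 \cdot 36\right) \left(-10\right)\right) = 2612 - \left(44 + \left(-6 - 80 + 720\right) \left(-10\right)\right) = 2612 - \left(44 + 634 \left(-10\right)\right) = 2612 - \left(44 - 6340\right) = 2612 - -6296 = 2612 + 6296 = 8908$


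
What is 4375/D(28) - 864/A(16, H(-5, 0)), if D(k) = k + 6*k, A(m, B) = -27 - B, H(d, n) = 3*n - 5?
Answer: 18971/308 ≈ 61.594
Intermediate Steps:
H(d, n) = -5 + 3*n
D(k) = 7*k
4375/D(28) - 864/A(16, H(-5, 0)) = 4375/((7*28)) - 864/(-27 - (-5 + 3*0)) = 4375/196 - 864/(-27 - (-5 + 0)) = 4375*(1/196) - 864/(-27 - 1*(-5)) = 625/28 - 864/(-27 + 5) = 625/28 - 864/(-22) = 625/28 - 864*(-1/22) = 625/28 + 432/11 = 18971/308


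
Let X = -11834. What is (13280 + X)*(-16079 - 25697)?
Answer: -60408096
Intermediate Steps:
(13280 + X)*(-16079 - 25697) = (13280 - 11834)*(-16079 - 25697) = 1446*(-41776) = -60408096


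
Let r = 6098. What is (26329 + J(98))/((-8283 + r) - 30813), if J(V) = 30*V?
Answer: -29269/32998 ≈ -0.88699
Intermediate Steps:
(26329 + J(98))/((-8283 + r) - 30813) = (26329 + 30*98)/((-8283 + 6098) - 30813) = (26329 + 2940)/(-2185 - 30813) = 29269/(-32998) = 29269*(-1/32998) = -29269/32998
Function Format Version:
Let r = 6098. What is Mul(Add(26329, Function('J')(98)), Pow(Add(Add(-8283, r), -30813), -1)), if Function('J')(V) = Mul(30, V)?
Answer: Rational(-29269, 32998) ≈ -0.88699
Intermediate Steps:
Mul(Add(26329, Function('J')(98)), Pow(Add(Add(-8283, r), -30813), -1)) = Mul(Add(26329, Mul(30, 98)), Pow(Add(Add(-8283, 6098), -30813), -1)) = Mul(Add(26329, 2940), Pow(Add(-2185, -30813), -1)) = Mul(29269, Pow(-32998, -1)) = Mul(29269, Rational(-1, 32998)) = Rational(-29269, 32998)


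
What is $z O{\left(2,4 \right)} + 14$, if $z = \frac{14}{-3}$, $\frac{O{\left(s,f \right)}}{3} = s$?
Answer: $-14$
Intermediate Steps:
$O{\left(s,f \right)} = 3 s$
$z = - \frac{14}{3}$ ($z = 14 \left(- \frac{1}{3}\right) = - \frac{14}{3} \approx -4.6667$)
$z O{\left(2,4 \right)} + 14 = - \frac{14 \cdot 3 \cdot 2}{3} + 14 = \left(- \frac{14}{3}\right) 6 + 14 = -28 + 14 = -14$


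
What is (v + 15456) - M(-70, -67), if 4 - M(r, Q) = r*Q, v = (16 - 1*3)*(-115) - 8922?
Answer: 9725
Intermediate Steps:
v = -10417 (v = (16 - 3)*(-115) - 8922 = 13*(-115) - 8922 = -1495 - 8922 = -10417)
M(r, Q) = 4 - Q*r (M(r, Q) = 4 - r*Q = 4 - Q*r)
(v + 15456) - M(-70, -67) = (-10417 + 15456) - (4 - 1*(-67)*(-70)) = 5039 - (4 - 4690) = 5039 - 1*(-4686) = 5039 + 4686 = 9725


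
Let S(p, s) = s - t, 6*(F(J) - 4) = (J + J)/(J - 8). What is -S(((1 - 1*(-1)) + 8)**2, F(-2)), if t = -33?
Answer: -556/15 ≈ -37.067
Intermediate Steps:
F(J) = 4 + J/(3*(-8 + J)) (F(J) = 4 + ((J + J)/(J - 8))/6 = 4 + ((2*J)/(-8 + J))/6 = 4 + (2*J/(-8 + J))/6 = 4 + J/(3*(-8 + J)))
S(p, s) = 33 + s (S(p, s) = s - 1*(-33) = s + 33 = 33 + s)
-S(((1 - 1*(-1)) + 8)**2, F(-2)) = -(33 + (-96 + 13*(-2))/(3*(-8 - 2))) = -(33 + (1/3)*(-96 - 26)/(-10)) = -(33 + (1/3)*(-1/10)*(-122)) = -(33 + 61/15) = -1*556/15 = -556/15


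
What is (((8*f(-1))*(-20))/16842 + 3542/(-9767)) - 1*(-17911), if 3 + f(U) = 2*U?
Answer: 1473116341895/82247907 ≈ 17911.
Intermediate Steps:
f(U) = -3 + 2*U
(((8*f(-1))*(-20))/16842 + 3542/(-9767)) - 1*(-17911) = (((8*(-3 + 2*(-1)))*(-20))/16842 + 3542/(-9767)) - 1*(-17911) = (((8*(-3 - 2))*(-20))*(1/16842) + 3542*(-1/9767)) + 17911 = (((8*(-5))*(-20))*(1/16842) - 3542/9767) + 17911 = (-40*(-20)*(1/16842) - 3542/9767) + 17911 = (800*(1/16842) - 3542/9767) + 17911 = (400/8421 - 3542/9767) + 17911 = -25920382/82247907 + 17911 = 1473116341895/82247907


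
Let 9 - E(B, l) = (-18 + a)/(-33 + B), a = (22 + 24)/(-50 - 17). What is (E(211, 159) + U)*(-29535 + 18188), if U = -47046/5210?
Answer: -13226244752/15533615 ≈ -851.46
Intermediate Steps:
U = -23523/2605 (U = -47046*1/5210 = -23523/2605 ≈ -9.0299)
a = -46/67 (a = 46/(-67) = 46*(-1/67) = -46/67 ≈ -0.68657)
E(B, l) = 9 + 1252/(67*(-33 + B)) (E(B, l) = 9 - (-18 - 46/67)/(-33 + B) = 9 - (-1252)/(67*(-33 + B)) = 9 + 1252/(67*(-33 + B)))
(E(211, 159) + U)*(-29535 + 18188) = ((-18647 + 603*211)/(67*(-33 + 211)) - 23523/2605)*(-29535 + 18188) = ((1/67)*(-18647 + 127233)/178 - 23523/2605)*(-11347) = ((1/67)*(1/178)*108586 - 23523/2605)*(-11347) = (54293/5963 - 23523/2605)*(-11347) = (1165616/15533615)*(-11347) = -13226244752/15533615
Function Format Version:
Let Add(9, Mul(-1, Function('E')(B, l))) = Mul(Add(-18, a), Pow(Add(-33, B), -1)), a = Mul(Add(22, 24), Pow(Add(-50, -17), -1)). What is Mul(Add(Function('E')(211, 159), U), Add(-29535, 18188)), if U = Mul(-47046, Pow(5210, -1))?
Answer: Rational(-13226244752, 15533615) ≈ -851.46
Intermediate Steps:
U = Rational(-23523, 2605) (U = Mul(-47046, Rational(1, 5210)) = Rational(-23523, 2605) ≈ -9.0299)
a = Rational(-46, 67) (a = Mul(46, Pow(-67, -1)) = Mul(46, Rational(-1, 67)) = Rational(-46, 67) ≈ -0.68657)
Function('E')(B, l) = Add(9, Mul(Rational(1252, 67), Pow(Add(-33, B), -1))) (Function('E')(B, l) = Add(9, Mul(-1, Mul(Add(-18, Rational(-46, 67)), Pow(Add(-33, B), -1)))) = Add(9, Mul(-1, Mul(Rational(-1252, 67), Pow(Add(-33, B), -1)))) = Add(9, Mul(Rational(1252, 67), Pow(Add(-33, B), -1))))
Mul(Add(Function('E')(211, 159), U), Add(-29535, 18188)) = Mul(Add(Mul(Rational(1, 67), Pow(Add(-33, 211), -1), Add(-18647, Mul(603, 211))), Rational(-23523, 2605)), Add(-29535, 18188)) = Mul(Add(Mul(Rational(1, 67), Pow(178, -1), Add(-18647, 127233)), Rational(-23523, 2605)), -11347) = Mul(Add(Mul(Rational(1, 67), Rational(1, 178), 108586), Rational(-23523, 2605)), -11347) = Mul(Add(Rational(54293, 5963), Rational(-23523, 2605)), -11347) = Mul(Rational(1165616, 15533615), -11347) = Rational(-13226244752, 15533615)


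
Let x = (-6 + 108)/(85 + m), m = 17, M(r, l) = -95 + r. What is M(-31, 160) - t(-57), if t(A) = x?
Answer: -127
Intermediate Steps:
x = 1 (x = (-6 + 108)/(85 + 17) = 102/102 = 102*(1/102) = 1)
t(A) = 1
M(-31, 160) - t(-57) = (-95 - 31) - 1*1 = -126 - 1 = -127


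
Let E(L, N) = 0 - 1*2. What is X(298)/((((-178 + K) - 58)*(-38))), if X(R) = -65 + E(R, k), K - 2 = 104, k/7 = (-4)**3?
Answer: -67/4940 ≈ -0.013563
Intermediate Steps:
k = -448 (k = 7*(-4)**3 = 7*(-64) = -448)
K = 106 (K = 2 + 104 = 106)
E(L, N) = -2 (E(L, N) = 0 - 2 = -2)
X(R) = -67 (X(R) = -65 - 2 = -67)
X(298)/((((-178 + K) - 58)*(-38))) = -67*(-1/(38*((-178 + 106) - 58))) = -67*(-1/(38*(-72 - 58))) = -67/((-130*(-38))) = -67/4940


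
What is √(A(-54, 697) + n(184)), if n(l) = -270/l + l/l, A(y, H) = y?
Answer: I*√115253/46 ≈ 7.3802*I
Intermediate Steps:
n(l) = 1 - 270/l (n(l) = -270/l + 1 = 1 - 270/l)
√(A(-54, 697) + n(184)) = √(-54 + (-270 + 184)/184) = √(-54 + (1/184)*(-86)) = √(-54 - 43/92) = √(-5011/92) = I*√115253/46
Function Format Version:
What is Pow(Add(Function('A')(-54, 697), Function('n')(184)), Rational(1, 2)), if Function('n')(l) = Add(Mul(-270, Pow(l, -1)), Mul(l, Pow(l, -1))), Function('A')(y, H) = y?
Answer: Mul(Rational(1, 46), I, Pow(115253, Rational(1, 2))) ≈ Mul(7.3802, I)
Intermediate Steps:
Function('n')(l) = Add(1, Mul(-270, Pow(l, -1))) (Function('n')(l) = Add(Mul(-270, Pow(l, -1)), 1) = Add(1, Mul(-270, Pow(l, -1))))
Pow(Add(Function('A')(-54, 697), Function('n')(184)), Rational(1, 2)) = Pow(Add(-54, Mul(Pow(184, -1), Add(-270, 184))), Rational(1, 2)) = Pow(Add(-54, Mul(Rational(1, 184), -86)), Rational(1, 2)) = Pow(Add(-54, Rational(-43, 92)), Rational(1, 2)) = Pow(Rational(-5011, 92), Rational(1, 2)) = Mul(Rational(1, 46), I, Pow(115253, Rational(1, 2)))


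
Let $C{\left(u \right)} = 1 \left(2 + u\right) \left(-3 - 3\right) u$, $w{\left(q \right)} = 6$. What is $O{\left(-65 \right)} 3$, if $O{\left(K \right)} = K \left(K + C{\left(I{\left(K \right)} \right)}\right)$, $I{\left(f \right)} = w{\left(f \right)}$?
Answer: $68835$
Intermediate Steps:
$I{\left(f \right)} = 6$
$C{\left(u \right)} = u \left(-12 - 6 u\right)$ ($C{\left(u \right)} = 1 \left(2 + u\right) \left(-6\right) u = 1 \left(-12 - 6 u\right) u = \left(-12 - 6 u\right) u = u \left(-12 - 6 u\right)$)
$O{\left(K \right)} = K \left(-288 + K\right)$ ($O{\left(K \right)} = K \left(K - 36 \left(2 + 6\right)\right) = K \left(K - 36 \cdot 8\right) = K \left(K - 288\right) = K \left(-288 + K\right)$)
$O{\left(-65 \right)} 3 = - 65 \left(-288 - 65\right) 3 = \left(-65\right) \left(-353\right) 3 = 22945 \cdot 3 = 68835$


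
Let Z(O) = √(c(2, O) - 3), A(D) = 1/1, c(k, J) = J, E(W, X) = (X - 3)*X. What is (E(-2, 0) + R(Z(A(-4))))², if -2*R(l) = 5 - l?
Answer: (5 - I*√2)²/4 ≈ 5.75 - 3.5355*I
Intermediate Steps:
E(W, X) = X*(-3 + X) (E(W, X) = (-3 + X)*X = X*(-3 + X))
A(D) = 1
Z(O) = √(-3 + O) (Z(O) = √(O - 3) = √(-3 + O))
R(l) = -5/2 + l/2 (R(l) = -(5 - l)/2 = -5/2 + l/2)
(E(-2, 0) + R(Z(A(-4))))² = (0*(-3 + 0) + (-5/2 + √(-3 + 1)/2))² = (0*(-3) + (-5/2 + √(-2)/2))² = (0 + (-5/2 + (I*√2)/2))² = (0 + (-5/2 + I*√2/2))² = (-5/2 + I*√2/2)²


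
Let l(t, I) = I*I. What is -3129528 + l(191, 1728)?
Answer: -143544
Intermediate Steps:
l(t, I) = I²
-3129528 + l(191, 1728) = -3129528 + 1728² = -3129528 + 2985984 = -143544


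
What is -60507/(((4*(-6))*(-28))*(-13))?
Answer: 20169/2912 ≈ 6.9262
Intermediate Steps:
-60507/(((4*(-6))*(-28))*(-13)) = -60507/(-24*(-28)*(-13)) = -60507/(672*(-13)) = -60507/(-8736) = -60507*(-1/8736) = 20169/2912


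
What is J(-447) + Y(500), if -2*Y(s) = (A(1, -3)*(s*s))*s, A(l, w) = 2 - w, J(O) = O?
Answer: -312500447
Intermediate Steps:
Y(s) = -5*s**3/2 (Y(s) = -(2 - 1*(-3))*(s*s)*s/2 = -(2 + 3)*s**2*s/2 = -5*s**2*s/2 = -5*s**3/2)
J(-447) + Y(500) = -447 - 5/2*500**3 = -447 - 5/2*125000000 = -447 - 312500000 = -312500447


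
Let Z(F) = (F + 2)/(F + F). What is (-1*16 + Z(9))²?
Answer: 76729/324 ≈ 236.82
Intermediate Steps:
Z(F) = (2 + F)/(2*F) (Z(F) = (2 + F)/((2*F)) = (2 + F)*(1/(2*F)) = (2 + F)/(2*F))
(-1*16 + Z(9))² = (-1*16 + (½)*(2 + 9)/9)² = (-16 + (½)*(⅑)*11)² = (-16 + 11/18)² = (-277/18)² = 76729/324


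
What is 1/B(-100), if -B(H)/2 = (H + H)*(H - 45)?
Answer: -1/58000 ≈ -1.7241e-5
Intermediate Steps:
B(H) = -4*H*(-45 + H) (B(H) = -2*(H + H)*(H - 45) = -2*2*H*(-45 + H) = -4*H*(-45 + H))
1/B(-100) = 1/(4*(-100)*(45 - 1*(-100))) = 1/(4*(-100)*(45 + 100)) = 1/(4*(-100)*145) = 1/(-58000) = -1/58000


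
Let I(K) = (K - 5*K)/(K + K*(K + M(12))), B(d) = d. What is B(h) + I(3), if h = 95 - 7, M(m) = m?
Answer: 351/4 ≈ 87.750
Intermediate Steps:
h = 88
I(K) = -4*K/(K + K*(12 + K)) (I(K) = (K - 5*K)/(K + K*(K + 12)) = (-4*K)/(K + K*(12 + K)) = -4*K/(K + K*(12 + K)))
B(h) + I(3) = 88 - 4/(13 + 3) = 88 - 4/16 = 88 - 4*1/16 = 88 - ¼ = 351/4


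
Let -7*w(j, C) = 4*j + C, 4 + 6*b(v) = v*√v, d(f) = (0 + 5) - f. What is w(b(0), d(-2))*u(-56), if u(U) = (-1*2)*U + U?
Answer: -104/3 ≈ -34.667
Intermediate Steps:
d(f) = 5 - f
b(v) = -⅔ + v^(3/2)/6 (b(v) = -⅔ + (v*√v)/6 = -⅔ + v^(3/2)/6)
u(U) = -U (u(U) = -2*U + U = -U)
w(j, C) = -4*j/7 - C/7 (w(j, C) = -(4*j + C)/7 = -(C + 4*j)/7 = -4*j/7 - C/7)
w(b(0), d(-2))*u(-56) = (-4*(-⅔ + 0^(3/2)/6)/7 - (5 - 1*(-2))/7)*(-1*(-56)) = (-4*(-⅔ + (⅙)*0)/7 - (5 + 2)/7)*56 = (-4*(-⅔ + 0)/7 - ⅐*7)*56 = (-4/7*(-⅔) - 1)*56 = (8/21 - 1)*56 = -13/21*56 = -104/3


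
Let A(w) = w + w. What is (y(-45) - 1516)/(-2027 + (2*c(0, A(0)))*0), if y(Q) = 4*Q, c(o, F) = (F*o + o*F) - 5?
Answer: 1696/2027 ≈ 0.83670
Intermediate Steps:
A(w) = 2*w
c(o, F) = -5 + 2*F*o (c(o, F) = (F*o + F*o) - 5 = 2*F*o - 5 = -5 + 2*F*o)
(y(-45) - 1516)/(-2027 + (2*c(0, A(0)))*0) = (4*(-45) - 1516)/(-2027 + (2*(-5 + 2*(2*0)*0))*0) = (-180 - 1516)/(-2027 + (2*(-5 + 2*0*0))*0) = -1696/(-2027 + (2*(-5 + 0))*0) = -1696/(-2027 + (2*(-5))*0) = -1696/(-2027 - 10*0) = -1696/(-2027 + 0) = -1696/(-2027) = -1696*(-1/2027) = 1696/2027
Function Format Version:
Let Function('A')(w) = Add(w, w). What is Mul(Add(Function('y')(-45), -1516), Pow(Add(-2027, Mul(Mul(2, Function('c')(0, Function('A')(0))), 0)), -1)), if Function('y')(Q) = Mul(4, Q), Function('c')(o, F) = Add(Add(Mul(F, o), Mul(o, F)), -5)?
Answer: Rational(1696, 2027) ≈ 0.83670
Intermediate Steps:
Function('A')(w) = Mul(2, w)
Function('c')(o, F) = Add(-5, Mul(2, F, o)) (Function('c')(o, F) = Add(Add(Mul(F, o), Mul(F, o)), -5) = Add(Mul(2, F, o), -5) = Add(-5, Mul(2, F, o)))
Mul(Add(Function('y')(-45), -1516), Pow(Add(-2027, Mul(Mul(2, Function('c')(0, Function('A')(0))), 0)), -1)) = Mul(Add(Mul(4, -45), -1516), Pow(Add(-2027, Mul(Mul(2, Add(-5, Mul(2, Mul(2, 0), 0))), 0)), -1)) = Mul(Add(-180, -1516), Pow(Add(-2027, Mul(Mul(2, Add(-5, Mul(2, 0, 0))), 0)), -1)) = Mul(-1696, Pow(Add(-2027, Mul(Mul(2, Add(-5, 0)), 0)), -1)) = Mul(-1696, Pow(Add(-2027, Mul(Mul(2, -5), 0)), -1)) = Mul(-1696, Pow(Add(-2027, Mul(-10, 0)), -1)) = Mul(-1696, Pow(Add(-2027, 0), -1)) = Mul(-1696, Pow(-2027, -1)) = Mul(-1696, Rational(-1, 2027)) = Rational(1696, 2027)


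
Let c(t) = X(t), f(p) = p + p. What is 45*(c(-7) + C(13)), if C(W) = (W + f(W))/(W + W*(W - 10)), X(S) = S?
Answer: -1125/4 ≈ -281.25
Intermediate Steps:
f(p) = 2*p
c(t) = t
C(W) = 3*W/(W + W*(-10 + W)) (C(W) = (W + 2*W)/(W + W*(W - 10)) = (3*W)/(W + W*(-10 + W)) = 3*W/(W + W*(-10 + W)))
45*(c(-7) + C(13)) = 45*(-7 + 3/(-9 + 13)) = 45*(-7 + 3/4) = 45*(-7 + 3*(¼)) = 45*(-7 + ¾) = 45*(-25/4) = -1125/4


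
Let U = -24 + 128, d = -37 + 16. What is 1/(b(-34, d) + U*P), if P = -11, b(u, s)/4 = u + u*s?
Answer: 1/1576 ≈ 0.00063452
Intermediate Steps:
d = -21
b(u, s) = 4*u + 4*s*u (b(u, s) = 4*(u + u*s) = 4*(u + s*u) = 4*u + 4*s*u)
U = 104
1/(b(-34, d) + U*P) = 1/(4*(-34)*(1 - 21) + 104*(-11)) = 1/(4*(-34)*(-20) - 1144) = 1/(2720 - 1144) = 1/1576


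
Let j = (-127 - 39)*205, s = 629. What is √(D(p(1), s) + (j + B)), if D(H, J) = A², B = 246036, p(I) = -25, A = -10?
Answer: √212106 ≈ 460.55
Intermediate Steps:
j = -34030 (j = -166*205 = -34030)
D(H, J) = 100 (D(H, J) = (-10)² = 100)
√(D(p(1), s) + (j + B)) = √(100 + (-34030 + 246036)) = √(100 + 212006) = √212106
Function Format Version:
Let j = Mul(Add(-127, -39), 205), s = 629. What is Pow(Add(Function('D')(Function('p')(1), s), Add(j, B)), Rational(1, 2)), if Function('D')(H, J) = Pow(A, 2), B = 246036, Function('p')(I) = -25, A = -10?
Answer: Pow(212106, Rational(1, 2)) ≈ 460.55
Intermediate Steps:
j = -34030 (j = Mul(-166, 205) = -34030)
Function('D')(H, J) = 100 (Function('D')(H, J) = Pow(-10, 2) = 100)
Pow(Add(Function('D')(Function('p')(1), s), Add(j, B)), Rational(1, 2)) = Pow(Add(100, Add(-34030, 246036)), Rational(1, 2)) = Pow(Add(100, 212006), Rational(1, 2)) = Pow(212106, Rational(1, 2))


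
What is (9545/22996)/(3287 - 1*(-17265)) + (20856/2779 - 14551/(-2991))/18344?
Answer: 893720633107795/1286818706903970912 ≈ 0.00069452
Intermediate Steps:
(9545/22996)/(3287 - 1*(-17265)) + (20856/2779 - 14551/(-2991))/18344 = (9545*(1/22996))/(3287 + 17265) + (20856*(1/2779) - 14551*(-1/2991))*(1/18344) = (9545/22996)/20552 + (20856/2779 + 14551/2991)*(1/18344) = (9545/22996)*(1/20552) + (102817525/8311989)*(1/18344) = 9545/472613792 + 102817525/152475126216 = 893720633107795/1286818706903970912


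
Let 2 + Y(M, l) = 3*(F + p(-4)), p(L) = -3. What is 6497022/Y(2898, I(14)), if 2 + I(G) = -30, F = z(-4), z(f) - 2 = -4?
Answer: -6497022/17 ≈ -3.8218e+5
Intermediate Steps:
z(f) = -2 (z(f) = 2 - 4 = -2)
F = -2
I(G) = -32 (I(G) = -2 - 30 = -32)
Y(M, l) = -17 (Y(M, l) = -2 + 3*(-2 - 3) = -2 + 3*(-5) = -2 - 15 = -17)
6497022/Y(2898, I(14)) = 6497022/(-17) = 6497022*(-1/17) = -6497022/17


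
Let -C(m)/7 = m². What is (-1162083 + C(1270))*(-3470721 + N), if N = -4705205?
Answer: 101809761931658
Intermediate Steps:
C(m) = -7*m²
(-1162083 + C(1270))*(-3470721 + N) = (-1162083 - 7*1270²)*(-3470721 - 4705205) = (-1162083 - 7*1612900)*(-8175926) = (-1162083 - 11290300)*(-8175926) = -12452383*(-8175926) = 101809761931658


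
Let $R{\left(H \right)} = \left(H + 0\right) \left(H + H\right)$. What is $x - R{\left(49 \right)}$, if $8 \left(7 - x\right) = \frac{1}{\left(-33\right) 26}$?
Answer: $- \frac{32912879}{6864} \approx -4795.0$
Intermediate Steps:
$x = \frac{48049}{6864}$ ($x = 7 - \frac{1}{8 \left(\left(-33\right) 26\right)} = 7 - \frac{1}{8 \left(-858\right)} = 7 - - \frac{1}{6864} = 7 + \frac{1}{6864} = \frac{48049}{6864} \approx 7.0001$)
$R{\left(H \right)} = 2 H^{2}$ ($R{\left(H \right)} = H 2 H = 2 H^{2}$)
$x - R{\left(49 \right)} = \frac{48049}{6864} - 2 \cdot 49^{2} = \frac{48049}{6864} - 2 \cdot 2401 = \frac{48049}{6864} - 4802 = - \frac{32912879}{6864}$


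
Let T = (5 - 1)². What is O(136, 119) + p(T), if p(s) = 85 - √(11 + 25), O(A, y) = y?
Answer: 198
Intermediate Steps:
T = 16 (T = 4² = 16)
p(s) = 79 (p(s) = 85 - √36 = 85 - 1*6 = 85 - 6 = 79)
O(136, 119) + p(T) = 119 + 79 = 198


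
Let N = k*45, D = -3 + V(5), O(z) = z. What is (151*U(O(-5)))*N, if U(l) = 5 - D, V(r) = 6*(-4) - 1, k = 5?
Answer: 1121175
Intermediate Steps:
V(r) = -25 (V(r) = -24 - 1 = -25)
D = -28 (D = -3 - 25 = -28)
N = 225 (N = 5*45 = 225)
U(l) = 33 (U(l) = 5 - 1*(-28) = 5 + 28 = 33)
(151*U(O(-5)))*N = (151*33)*225 = 4983*225 = 1121175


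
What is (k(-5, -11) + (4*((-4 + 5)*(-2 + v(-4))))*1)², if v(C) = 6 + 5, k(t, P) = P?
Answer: 625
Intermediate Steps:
v(C) = 11
(k(-5, -11) + (4*((-4 + 5)*(-2 + v(-4))))*1)² = (-11 + (4*((-4 + 5)*(-2 + 11)))*1)² = (-11 + (4*(1*9))*1)² = (-11 + (4*9)*1)² = (-11 + 36*1)² = (-11 + 36)² = 25² = 625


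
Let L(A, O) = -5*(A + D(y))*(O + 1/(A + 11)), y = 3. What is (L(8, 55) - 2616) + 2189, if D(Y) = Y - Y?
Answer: -49953/19 ≈ -2629.1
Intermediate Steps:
D(Y) = 0
L(A, O) = -5*A*(O + 1/(11 + A)) (L(A, O) = -5*(A + 0)*(O + 1/(A + 11)) = -5*A*(O + 1/(11 + A)))
(L(8, 55) - 2616) + 2189 = (5*8*(-1 - 11*55 - 1*8*55)/(11 + 8) - 2616) + 2189 = (5*8*(-1 - 605 - 440)/19 - 2616) + 2189 = (5*8*(1/19)*(-1046) - 2616) + 2189 = (-41840/19 - 2616) + 2189 = -91544/19 + 2189 = -49953/19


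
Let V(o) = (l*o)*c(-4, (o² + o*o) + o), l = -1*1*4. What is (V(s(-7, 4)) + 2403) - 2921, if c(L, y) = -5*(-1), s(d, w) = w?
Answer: -598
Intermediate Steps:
l = -4 (l = -1*4 = -4)
c(L, y) = 5
V(o) = -20*o (V(o) = -4*o*5 = -20*o)
(V(s(-7, 4)) + 2403) - 2921 = (-20*4 + 2403) - 2921 = (-80 + 2403) - 2921 = 2323 - 2921 = -598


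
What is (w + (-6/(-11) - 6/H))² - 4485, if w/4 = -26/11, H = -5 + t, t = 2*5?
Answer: -13257989/3025 ≈ -4382.8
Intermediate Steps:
t = 10
H = 5 (H = -5 + 10 = 5)
w = -104/11 (w = 4*(-26/11) = -104/11 ≈ -9.4545)
(w + (-6/(-11) - 6/H))² - 4485 = (-104/11 + (-6/(-11) - 6/5))² - 4485 = (-104/11 + (-6*(-1/11) - 6*⅕))² - 4485 = (-104/11 + (6/11 - 6/5))² - 4485 = (-104/11 - 36/55)² - 4485 = (-556/55)² - 4485 = 309136/3025 - 4485 = -13257989/3025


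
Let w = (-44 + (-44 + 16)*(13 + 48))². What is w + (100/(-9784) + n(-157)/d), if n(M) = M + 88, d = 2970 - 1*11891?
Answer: 66978928465813/21820766 ≈ 3.0695e+6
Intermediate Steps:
d = -8921 (d = 2970 - 11891 = -8921)
n(M) = 88 + M
w = 3069504 (w = (-44 - 28*61)² = (-44 - 1708)² = (-1752)² = 3069504)
w + (100/(-9784) + n(-157)/d) = 3069504 + (100/(-9784) + (88 - 157)/(-8921)) = 3069504 + (100*(-1/9784) - 69*(-1/8921)) = 3069504 + (-25/2446 + 69/8921) = 3069504 - 54251/21820766 = 66978928465813/21820766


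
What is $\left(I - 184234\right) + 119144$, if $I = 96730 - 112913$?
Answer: $-81273$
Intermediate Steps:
$I = -16183$
$\left(I - 184234\right) + 119144 = \left(-16183 - 184234\right) + 119144 = -200417 + 119144 = -81273$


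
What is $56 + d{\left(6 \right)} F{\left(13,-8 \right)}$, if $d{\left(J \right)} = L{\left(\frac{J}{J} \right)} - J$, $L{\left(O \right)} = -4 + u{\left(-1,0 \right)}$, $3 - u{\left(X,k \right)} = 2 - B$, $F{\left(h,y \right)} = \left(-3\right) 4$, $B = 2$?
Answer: $140$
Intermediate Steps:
$F{\left(h,y \right)} = -12$
$u{\left(X,k \right)} = 3$ ($u{\left(X,k \right)} = 3 - \left(2 - 2\right) = 3 - 0 = 3 + 0 = 3$)
$L{\left(O \right)} = -1$ ($L{\left(O \right)} = -4 + 3 = -1$)
$d{\left(J \right)} = -1 - J$
$56 + d{\left(6 \right)} F{\left(13,-8 \right)} = 56 + \left(-1 - 6\right) \left(-12\right) = 56 - -84 = 56 + 84 = 140$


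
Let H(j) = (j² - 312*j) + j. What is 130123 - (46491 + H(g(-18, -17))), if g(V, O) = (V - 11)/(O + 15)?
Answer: 351725/4 ≈ 87931.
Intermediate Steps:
g(V, O) = (-11 + V)/(15 + O)
H(j) = j² - 311*j
130123 - (46491 + H(g(-18, -17))) = 130123 - (46491 + ((-11 - 18)/(15 - 17))*(-311 + (-11 - 18)/(15 - 17))) = 130123 - (46491 + (-29/(-2))*(-311 - 29/(-2))) = 130123 - (46491 + (-½*(-29))*(-311 - ½*(-29))) = 130123 - (46491 + 29*(-311 + 29/2)/2) = 130123 - (46491 + (29/2)*(-593/2)) = 130123 - (46491 - 17197/4) = 130123 - 1*168767/4 = 130123 - 168767/4 = 351725/4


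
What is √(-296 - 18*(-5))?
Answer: I*√206 ≈ 14.353*I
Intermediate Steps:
√(-296 - 18*(-5)) = √(-296 + 90) = √(-206) = I*√206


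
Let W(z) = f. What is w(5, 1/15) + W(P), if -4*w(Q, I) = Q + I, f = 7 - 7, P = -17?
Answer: -19/15 ≈ -1.2667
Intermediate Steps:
f = 0
W(z) = 0
w(Q, I) = -I/4 - Q/4 (w(Q, I) = -(Q + I)/4 = -(I + Q)/4 = -I/4 - Q/4)
w(5, 1/15) + W(P) = (-¼/15 - ¼*5) + 0 = (-¼*1/15 - 5/4) + 0 = (-1/60 - 5/4) + 0 = -19/15 + 0 = -19/15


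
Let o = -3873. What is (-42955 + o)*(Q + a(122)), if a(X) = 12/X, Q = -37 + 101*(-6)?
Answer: 1836453676/61 ≈ 3.0106e+7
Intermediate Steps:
Q = -643 (Q = -37 - 606 = -643)
(-42955 + o)*(Q + a(122)) = (-42955 - 3873)*(-643 + 12/122) = -46828*(-643 + 12*(1/122)) = -46828*(-643 + 6/61) = -46828*(-39217/61) = 1836453676/61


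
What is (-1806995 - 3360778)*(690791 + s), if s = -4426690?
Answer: 19306277982927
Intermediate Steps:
(-1806995 - 3360778)*(690791 + s) = (-1806995 - 3360778)*(690791 - 4426690) = -5167773*(-3735899) = 19306277982927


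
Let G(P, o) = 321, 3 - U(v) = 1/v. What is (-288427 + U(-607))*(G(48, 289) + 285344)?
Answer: -50012333384055/607 ≈ -8.2393e+10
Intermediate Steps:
U(v) = 3 - 1/v
(-288427 + U(-607))*(G(48, 289) + 285344) = (-288427 + (3 - 1/(-607)))*(321 + 285344) = (-288427 + (3 - 1*(-1/607)))*285665 = (-288427 + (3 + 1/607))*285665 = (-288427 + 1822/607)*285665 = -175073367/607*285665 = -50012333384055/607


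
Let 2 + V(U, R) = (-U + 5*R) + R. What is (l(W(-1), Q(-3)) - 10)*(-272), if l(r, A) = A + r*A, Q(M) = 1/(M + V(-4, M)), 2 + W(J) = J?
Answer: 51136/19 ≈ 2691.4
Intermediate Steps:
V(U, R) = -2 - U + 6*R (V(U, R) = -2 + ((-U + 5*R) + R) = -2 + (-U + 6*R) = -2 - U + 6*R)
W(J) = -2 + J
Q(M) = 1/(2 + 7*M) (Q(M) = 1/(M + (-2 - 1*(-4) + 6*M)) = 1/(M + (-2 + 4 + 6*M)) = 1/(M + (2 + 6*M)) = 1/(2 + 7*M))
l(r, A) = A + A*r
(l(W(-1), Q(-3)) - 10)*(-272) = ((1 + (-2 - 1))/(2 + 7*(-3)) - 10)*(-272) = ((1 - 3)/(2 - 21) - 10)*(-272) = (-2/(-19) - 10)*(-272) = (-1/19*(-2) - 10)*(-272) = (2/19 - 10)*(-272) = -188/19*(-272) = 51136/19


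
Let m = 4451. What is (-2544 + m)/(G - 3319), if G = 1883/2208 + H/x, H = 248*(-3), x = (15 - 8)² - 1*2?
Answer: -197900832/345986795 ≈ -0.57199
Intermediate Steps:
x = 47 (x = 7² - 2 = 49 - 2 = 47)
H = -744
G = -1554251/103776 (G = 1883/2208 - 744/47 = -1554251/103776 ≈ -14.977)
(-2544 + m)/(G - 3319) = (-2544 + 4451)/(-1554251/103776 - 3319) = 1907/(-345986795/103776) = 1907*(-103776/345986795) = -197900832/345986795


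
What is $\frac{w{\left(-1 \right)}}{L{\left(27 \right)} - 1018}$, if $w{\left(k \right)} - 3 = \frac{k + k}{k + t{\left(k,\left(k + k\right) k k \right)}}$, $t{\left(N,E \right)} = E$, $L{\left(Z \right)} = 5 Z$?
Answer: $- \frac{11}{2649} \approx -0.0041525$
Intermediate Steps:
$w{\left(k \right)} = 3 + \frac{2 k}{k + 2 k^{3}}$ ($w{\left(k \right)} = 3 + \frac{k + k}{k + \left(k + k\right) k k} = 3 + \frac{2 k}{k + 2 k k k} = 3 + \frac{2 k}{k + 2 k^{2} k} = 3 + \frac{2 k}{k + 2 k^{3}}$)
$\frac{w{\left(-1 \right)}}{L{\left(27 \right)} - 1018} = \frac{\frac{1}{1 + 2 \left(-1\right)^{2}} \left(5 + 6 \left(-1\right)^{2}\right)}{5 \cdot 27 - 1018} = \frac{\frac{1}{1 + 2 \cdot 1} \left(5 + 6 \cdot 1\right)}{135 - 1018} = \frac{\frac{1}{1 + 2} \left(5 + 6\right)}{-883} = - \frac{\frac{1}{3} \cdot 11}{883} = \left(- \frac{1}{883}\right) \frac{11}{3} = - \frac{11}{2649}$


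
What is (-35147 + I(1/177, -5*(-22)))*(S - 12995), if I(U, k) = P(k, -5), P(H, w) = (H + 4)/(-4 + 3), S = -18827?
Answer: 1122075542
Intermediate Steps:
P(H, w) = -4 - H (P(H, w) = (4 + H)/(-1) = (4 + H)*(-1) = -4 - H)
I(U, k) = -4 - k
(-35147 + I(1/177, -5*(-22)))*(S - 12995) = (-35147 + (-4 - (-5)*(-22)))*(-18827 - 12995) = (-35147 + (-4 - 1*110))*(-31822) = (-35147 + (-4 - 110))*(-31822) = (-35147 - 114)*(-31822) = -35261*(-31822) = 1122075542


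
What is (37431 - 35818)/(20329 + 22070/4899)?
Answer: 7902087/99613841 ≈ 0.079327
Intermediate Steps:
(37431 - 35818)/(20329 + 22070/4899) = 1613/(20329 + 22070*(1/4899)) = 1613/(20329 + 22070/4899) = 1613/(99613841/4899) = 1613*(4899/99613841) = 7902087/99613841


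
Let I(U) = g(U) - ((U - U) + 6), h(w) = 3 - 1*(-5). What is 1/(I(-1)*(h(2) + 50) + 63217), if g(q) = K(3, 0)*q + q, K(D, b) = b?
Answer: 1/62811 ≈ 1.5921e-5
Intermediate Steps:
g(q) = q (g(q) = 0*q + q = 0 + q = q)
h(w) = 8 (h(w) = 3 + 5 = 8)
I(U) = -6 + U (I(U) = U - ((U - U) + 6) = U - (0 + 6) = U - 1*6 = U - 6 = -6 + U)
1/(I(-1)*(h(2) + 50) + 63217) = 1/((-6 - 1)*(8 + 50) + 63217) = 1/(-7*58 + 63217) = 1/(-406 + 63217) = 1/62811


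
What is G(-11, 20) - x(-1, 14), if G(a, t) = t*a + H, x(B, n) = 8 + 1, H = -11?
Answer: -240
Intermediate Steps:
x(B, n) = 9
G(a, t) = -11 + a*t (G(a, t) = t*a - 11 = a*t - 11 = -11 + a*t)
G(-11, 20) - x(-1, 14) = (-11 - 11*20) - 1*9 = (-11 - 220) - 9 = -231 - 9 = -240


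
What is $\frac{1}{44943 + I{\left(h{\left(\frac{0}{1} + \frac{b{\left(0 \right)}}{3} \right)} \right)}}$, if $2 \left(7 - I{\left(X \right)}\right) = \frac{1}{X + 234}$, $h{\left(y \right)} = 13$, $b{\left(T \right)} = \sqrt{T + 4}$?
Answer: $\frac{494}{22205299} \approx 2.2247 \cdot 10^{-5}$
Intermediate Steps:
$b{\left(T \right)} = \sqrt{4 + T}$
$I{\left(X \right)} = 7 - \frac{1}{2 \left(234 + X\right)}$ ($I{\left(X \right)} = 7 - \frac{1}{2 \left(X + 234\right)} = 7 - \frac{1}{2 \left(234 + X\right)}$)
$\frac{1}{44943 + I{\left(h{\left(\frac{0}{1} + \frac{b{\left(0 \right)}}{3} \right)} \right)}} = \frac{1}{44943 + \frac{3275 + 14 \cdot 13}{2 \left(234 + 13\right)}} = \frac{1}{44943 + \frac{3275 + 182}{2 \cdot 247}} = \frac{1}{44943 + \frac{1}{2} \cdot \frac{1}{247} \cdot 3457} = \frac{1}{44943 + \frac{3457}{494}} = \frac{1}{\frac{22205299}{494}} = \frac{494}{22205299}$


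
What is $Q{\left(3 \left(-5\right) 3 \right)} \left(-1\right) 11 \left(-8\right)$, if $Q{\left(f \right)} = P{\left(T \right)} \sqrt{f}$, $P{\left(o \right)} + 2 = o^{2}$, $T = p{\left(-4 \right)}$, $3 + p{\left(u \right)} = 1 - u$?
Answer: $528 i \sqrt{5} \approx 1180.6 i$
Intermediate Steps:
$p{\left(u \right)} = -2 - u$ ($p{\left(u \right)} = -3 - \left(-1 + u\right) = -2 - u$)
$T = 2$ ($T = -2 - -4 = -2 + 4 = 2$)
$P{\left(o \right)} = -2 + o^{2}$
$Q{\left(f \right)} = 2 \sqrt{f}$ ($Q{\left(f \right)} = \left(-2 + 2^{2}\right) \sqrt{f} = \left(-2 + 4\right) \sqrt{f} = 2 \sqrt{f}$)
$Q{\left(3 \left(-5\right) 3 \right)} \left(-1\right) 11 \left(-8\right) = 2 \sqrt{3 \left(-5\right) 3} \left(-1\right) 11 \left(-8\right) = 2 \sqrt{\left(-15\right) 3} \left(\left(-11\right) \left(-8\right)\right) = 2 \sqrt{-45} \cdot 88 = 2 \cdot 3 i \sqrt{5} \cdot 88 = 6 i \sqrt{5} \cdot 88 = 528 i \sqrt{5}$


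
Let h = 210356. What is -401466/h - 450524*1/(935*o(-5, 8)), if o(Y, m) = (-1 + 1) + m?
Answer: -3055418507/49170715 ≈ -62.139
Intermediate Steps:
o(Y, m) = m (o(Y, m) = 0 + m = m)
-401466/h - 450524*1/(935*o(-5, 8)) = -401466/210356 - 450524/((55*8)*17) = -401466*1/210356 - 450524/(440*17) = -200733/105178 - 450524/7480 = -200733/105178 - 450524*1/7480 = -200733/105178 - 112631/1870 = -3055418507/49170715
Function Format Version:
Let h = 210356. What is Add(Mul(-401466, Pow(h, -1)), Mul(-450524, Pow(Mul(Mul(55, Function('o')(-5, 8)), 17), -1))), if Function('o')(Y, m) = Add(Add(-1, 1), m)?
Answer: Rational(-3055418507, 49170715) ≈ -62.139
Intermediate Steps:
Function('o')(Y, m) = m (Function('o')(Y, m) = Add(0, m) = m)
Add(Mul(-401466, Pow(h, -1)), Mul(-450524, Pow(Mul(Mul(55, Function('o')(-5, 8)), 17), -1))) = Add(Mul(-401466, Pow(210356, -1)), Mul(-450524, Pow(Mul(Mul(55, 8), 17), -1))) = Add(Mul(-401466, Rational(1, 210356)), Mul(-450524, Pow(Mul(440, 17), -1))) = Add(Rational(-200733, 105178), Mul(-450524, Pow(7480, -1))) = Add(Rational(-200733, 105178), Mul(-450524, Rational(1, 7480))) = Add(Rational(-200733, 105178), Rational(-112631, 1870)) = Rational(-3055418507, 49170715)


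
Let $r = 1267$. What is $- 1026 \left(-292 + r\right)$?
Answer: $-1000350$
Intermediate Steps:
$- 1026 \left(-292 + r\right) = - 1026 \left(-292 + 1267\right) = \left(-1026\right) 975 = -1000350$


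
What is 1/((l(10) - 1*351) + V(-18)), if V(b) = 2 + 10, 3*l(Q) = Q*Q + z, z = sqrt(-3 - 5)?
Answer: -917/280299 - 2*I*sqrt(2)/280299 ≈ -0.0032715 - 1.0091e-5*I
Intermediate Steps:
z = 2*I*sqrt(2) (z = sqrt(-8) = 2*I*sqrt(2) ≈ 2.8284*I)
l(Q) = Q**2/3 + 2*I*sqrt(2)/3 (l(Q) = (Q*Q + 2*I*sqrt(2))/3 = (Q**2 + 2*I*sqrt(2))/3 = Q**2/3 + 2*I*sqrt(2)/3)
V(b) = 12
1/((l(10) - 1*351) + V(-18)) = 1/((((1/3)*10**2 + 2*I*sqrt(2)/3) - 1*351) + 12) = 1/((((1/3)*100 + 2*I*sqrt(2)/3) - 351) + 12) = 1/(((100/3 + 2*I*sqrt(2)/3) - 351) + 12) = 1/((-953/3 + 2*I*sqrt(2)/3) + 12) = 1/(-917/3 + 2*I*sqrt(2)/3)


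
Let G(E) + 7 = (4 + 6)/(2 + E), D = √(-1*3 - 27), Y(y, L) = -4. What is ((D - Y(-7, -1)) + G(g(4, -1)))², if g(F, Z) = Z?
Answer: (7 + I*√30)² ≈ 19.0 + 76.681*I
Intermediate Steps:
D = I*√30 (D = √(-3 - 27) = √(-30) = I*√30 ≈ 5.4772*I)
G(E) = -7 + 10/(2 + E) (G(E) = -7 + (4 + 6)/(2 + E) = -7 + 10/(2 + E))
((D - Y(-7, -1)) + G(g(4, -1)))² = ((I*√30 - 1*(-4)) + (-4 - 7*(-1))/(2 - 1))² = ((I*√30 + 4) + (-4 + 7)/1)² = ((4 + I*√30) + 1*3)² = ((4 + I*√30) + 3)² = (7 + I*√30)²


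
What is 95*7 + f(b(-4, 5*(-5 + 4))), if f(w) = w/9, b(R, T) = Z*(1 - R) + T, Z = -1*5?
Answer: 1985/3 ≈ 661.67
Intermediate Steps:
Z = -5
b(R, T) = -5 + T + 5*R (b(R, T) = -5*(1 - R) + T = (-5 + 5*R) + T = -5 + T + 5*R)
f(w) = w/9
95*7 + f(b(-4, 5*(-5 + 4))) = 95*7 + (-5 + 5*(-5 + 4) + 5*(-4))/9 = 665 + (-5 + 5*(-1) - 20)/9 = 665 + (-5 - 5 - 20)/9 = 665 + (⅑)*(-30) = 665 - 10/3 = 1985/3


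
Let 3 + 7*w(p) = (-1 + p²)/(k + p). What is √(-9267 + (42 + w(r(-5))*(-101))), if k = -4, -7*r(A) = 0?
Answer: I*√1800323/14 ≈ 95.84*I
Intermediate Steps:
r(A) = 0 (r(A) = -⅐*0 = 0)
w(p) = -3/7 + (-1 + p²)/(7*(-4 + p)) (w(p) = -3/7 + ((-1 + p²)/(-4 + p))/7 = -3/7 + (-1 + p²)/(7*(-4 + p)))
√(-9267 + (42 + w(r(-5))*(-101))) = √(-9267 + (42 + ((11 + 0² - 3*0)/(7*(-4 + 0)))*(-101))) = √(-9267 + (42 + ((⅐)*(11 + 0 + 0)/(-4))*(-101))) = √(-9267 + (42 + ((⅐)*(-¼)*11)*(-101))) = √(-9267 + (42 - 11/28*(-101))) = √(-9267 + (42 + 1111/28)) = √(-9267 + 2287/28) = √(-257189/28) = I*√1800323/14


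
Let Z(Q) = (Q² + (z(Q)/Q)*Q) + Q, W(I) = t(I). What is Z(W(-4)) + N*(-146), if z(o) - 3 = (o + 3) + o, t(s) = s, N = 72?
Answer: -10502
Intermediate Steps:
W(I) = I
z(o) = 6 + 2*o (z(o) = 3 + ((o + 3) + o) = 3 + ((3 + o) + o) = 3 + (3 + 2*o) = 6 + 2*o)
Z(Q) = 6 + Q² + 3*Q (Z(Q) = (Q² + ((6 + 2*Q)/Q)*Q) + Q = (Q² + (6 + 2*Q)) + Q = (6 + Q² + 2*Q) + Q = 6 + Q² + 3*Q)
Z(W(-4)) + N*(-146) = (6 + (-4)² + 3*(-4)) + 72*(-146) = (6 + 16 - 12) - 10512 = 10 - 10512 = -10502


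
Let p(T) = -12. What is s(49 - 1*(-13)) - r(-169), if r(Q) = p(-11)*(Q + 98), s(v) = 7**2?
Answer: -803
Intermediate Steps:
s(v) = 49
r(Q) = -1176 - 12*Q (r(Q) = -12*(Q + 98) = -12*(98 + Q) = -1176 - 12*Q)
s(49 - 1*(-13)) - r(-169) = 49 - (-1176 - 12*(-169)) = 49 - (-1176 + 2028) = 49 - 1*852 = 49 - 852 = -803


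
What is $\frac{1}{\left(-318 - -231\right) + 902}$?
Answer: $\frac{1}{815} \approx 0.001227$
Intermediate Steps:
$\frac{1}{\left(-318 - -231\right) + 902} = \frac{1}{\left(-318 + 231\right) + 902} = \frac{1}{-87 + 902} = \frac{1}{815}$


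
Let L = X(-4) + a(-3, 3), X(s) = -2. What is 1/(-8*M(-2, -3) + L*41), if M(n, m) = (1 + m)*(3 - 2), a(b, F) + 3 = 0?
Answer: -1/189 ≈ -0.0052910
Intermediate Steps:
a(b, F) = -3 (a(b, F) = -3 + 0 = -3)
M(n, m) = 1 + m (M(n, m) = (1 + m)*1 = 1 + m)
L = -5 (L = -2 - 3 = -5)
1/(-8*M(-2, -3) + L*41) = 1/(-8*(1 - 3) - 5*41) = 1/(-8*(-2) - 205) = 1/(16 - 205) = 1/(-189) = -1/189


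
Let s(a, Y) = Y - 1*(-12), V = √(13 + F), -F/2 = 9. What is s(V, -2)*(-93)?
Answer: -930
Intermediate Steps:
F = -18 (F = -2*9 = -18)
V = I*√5 (V = √(13 - 18) = √(-5) = I*√5 ≈ 2.2361*I)
s(a, Y) = 12 + Y (s(a, Y) = Y + 12 = 12 + Y)
s(V, -2)*(-93) = (12 - 2)*(-93) = 10*(-93) = -930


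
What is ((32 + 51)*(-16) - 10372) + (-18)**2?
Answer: -11376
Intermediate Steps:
((32 + 51)*(-16) - 10372) + (-18)**2 = (83*(-16) - 10372) + 324 = (-1328 - 10372) + 324 = -11700 + 324 = -11376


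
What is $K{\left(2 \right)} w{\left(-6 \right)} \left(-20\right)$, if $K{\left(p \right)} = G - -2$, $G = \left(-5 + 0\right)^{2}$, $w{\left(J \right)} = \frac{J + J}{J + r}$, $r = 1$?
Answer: $-1296$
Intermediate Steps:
$w{\left(J \right)} = \frac{2 J}{1 + J}$ ($w{\left(J \right)} = \frac{J + J}{J + 1} = \frac{2 J}{1 + J}$)
$G = 25$ ($G = \left(-5\right)^{2} = 25$)
$K{\left(p \right)} = 27$ ($K{\left(p \right)} = 25 - -2 = 25 + 2 = 27$)
$K{\left(2 \right)} w{\left(-6 \right)} \left(-20\right) = 27 \cdot 2 \left(-6\right) \frac{1}{1 - 6} \left(-20\right) = 27 \cdot 2 \left(-6\right) \frac{1}{-5} \left(-20\right) = 27 \cdot 2 \left(-6\right) \left(- \frac{1}{5}\right) \left(-20\right) = 27 \cdot \frac{12}{5} \left(-20\right) = \frac{324}{5} \left(-20\right) = -1296$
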